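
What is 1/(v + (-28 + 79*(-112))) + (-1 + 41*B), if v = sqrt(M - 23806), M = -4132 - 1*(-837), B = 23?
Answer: 74239460458/78810477 - I*sqrt(27101)/78810477 ≈ 942.0 - 2.0889e-6*I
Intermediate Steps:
M = -3295 (M = -4132 + 837 = -3295)
v = I*sqrt(27101) (v = sqrt(-3295 - 23806) = sqrt(-27101) = I*sqrt(27101) ≈ 164.62*I)
1/(v + (-28 + 79*(-112))) + (-1 + 41*B) = 1/(I*sqrt(27101) + (-28 + 79*(-112))) + (-1 + 41*23) = 1/(I*sqrt(27101) + (-28 - 8848)) + (-1 + 943) = 1/(I*sqrt(27101) - 8876) + 942 = 1/(-8876 + I*sqrt(27101)) + 942 = 942 + 1/(-8876 + I*sqrt(27101))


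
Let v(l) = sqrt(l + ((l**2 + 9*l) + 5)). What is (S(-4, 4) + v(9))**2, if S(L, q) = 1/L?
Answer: 2817/16 - 2*sqrt(11) ≈ 169.43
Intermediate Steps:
v(l) = sqrt(5 + l**2 + 10*l) (v(l) = sqrt(l + (5 + l**2 + 9*l)) = sqrt(5 + l**2 + 10*l))
(S(-4, 4) + v(9))**2 = (1/(-4) + sqrt(5 + 9**2 + 10*9))**2 = (-1/4 + sqrt(5 + 81 + 90))**2 = (-1/4 + sqrt(176))**2 = (-1/4 + 4*sqrt(11))**2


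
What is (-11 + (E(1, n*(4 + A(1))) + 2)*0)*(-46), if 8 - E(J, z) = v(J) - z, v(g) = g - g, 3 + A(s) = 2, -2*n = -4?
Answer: 506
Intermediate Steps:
n = 2 (n = -1/2*(-4) = 2)
A(s) = -1 (A(s) = -3 + 2 = -1)
v(g) = 0
E(J, z) = 8 + z (E(J, z) = 8 - (0 - z) = 8 - (-1)*z = 8 + z)
(-11 + (E(1, n*(4 + A(1))) + 2)*0)*(-46) = (-11 + ((8 + 2*(4 - 1)) + 2)*0)*(-46) = (-11 + ((8 + 2*3) + 2)*0)*(-46) = (-11 + ((8 + 6) + 2)*0)*(-46) = (-11 + (14 + 2)*0)*(-46) = (-11 + 16*0)*(-46) = (-11 + 0)*(-46) = -11*(-46) = 506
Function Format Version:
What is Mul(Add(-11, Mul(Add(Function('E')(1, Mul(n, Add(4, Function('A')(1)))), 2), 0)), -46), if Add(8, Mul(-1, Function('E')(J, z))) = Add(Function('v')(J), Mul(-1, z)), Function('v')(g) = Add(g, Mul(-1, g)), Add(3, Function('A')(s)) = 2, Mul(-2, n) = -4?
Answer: 506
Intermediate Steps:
n = 2 (n = Mul(Rational(-1, 2), -4) = 2)
Function('A')(s) = -1 (Function('A')(s) = Add(-3, 2) = -1)
Function('v')(g) = 0
Function('E')(J, z) = Add(8, z) (Function('E')(J, z) = Add(8, Mul(-1, Add(0, Mul(-1, z)))) = Add(8, Mul(-1, Mul(-1, z))) = Add(8, z))
Mul(Add(-11, Mul(Add(Function('E')(1, Mul(n, Add(4, Function('A')(1)))), 2), 0)), -46) = Mul(Add(-11, Mul(Add(Add(8, Mul(2, Add(4, -1))), 2), 0)), -46) = Mul(Add(-11, Mul(Add(Add(8, Mul(2, 3)), 2), 0)), -46) = Mul(Add(-11, Mul(Add(Add(8, 6), 2), 0)), -46) = Mul(Add(-11, Mul(Add(14, 2), 0)), -46) = Mul(Add(-11, Mul(16, 0)), -46) = Mul(Add(-11, 0), -46) = Mul(-11, -46) = 506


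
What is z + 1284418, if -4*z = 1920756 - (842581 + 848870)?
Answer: 4908367/4 ≈ 1.2271e+6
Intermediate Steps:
z = -229305/4 (z = -(1920756 - (842581 + 848870))/4 = -(1920756 - 1*1691451)/4 = -(1920756 - 1691451)/4 = -¼*229305 = -229305/4 ≈ -57326.)
z + 1284418 = -229305/4 + 1284418 = 4908367/4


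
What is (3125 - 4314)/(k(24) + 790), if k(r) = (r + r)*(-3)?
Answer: -1189/646 ≈ -1.8406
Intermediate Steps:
k(r) = -6*r (k(r) = (2*r)*(-3) = -6*r)
(3125 - 4314)/(k(24) + 790) = (3125 - 4314)/(-6*24 + 790) = -1189/(-144 + 790) = -1189/646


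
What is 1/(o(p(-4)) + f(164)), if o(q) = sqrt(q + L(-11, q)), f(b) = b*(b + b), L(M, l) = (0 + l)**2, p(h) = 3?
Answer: 13448/723394813 - sqrt(3)/1446789626 ≈ 1.8589e-5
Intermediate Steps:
L(M, l) = l**2
f(b) = 2*b**2 (f(b) = b*(2*b) = 2*b**2)
o(q) = sqrt(q + q**2)
1/(o(p(-4)) + f(164)) = 1/(sqrt(3*(1 + 3)) + 2*164**2) = 1/(sqrt(3*4) + 2*26896) = 1/(sqrt(12) + 53792) = 1/(2*sqrt(3) + 53792) = 1/(53792 + 2*sqrt(3))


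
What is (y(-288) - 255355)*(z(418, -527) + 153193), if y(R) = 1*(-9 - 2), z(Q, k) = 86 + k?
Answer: -39007667232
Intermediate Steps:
y(R) = -11 (y(R) = 1*(-11) = -11)
(y(-288) - 255355)*(z(418, -527) + 153193) = (-11 - 255355)*((86 - 527) + 153193) = -255366*(-441 + 153193) = -255366*152752 = -39007667232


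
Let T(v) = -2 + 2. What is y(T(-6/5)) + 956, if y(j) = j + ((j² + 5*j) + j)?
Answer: 956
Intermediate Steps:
T(v) = 0
y(j) = j² + 7*j (y(j) = j + (j² + 6*j) = j² + 7*j)
y(T(-6/5)) + 956 = 0*(7 + 0) + 956 = 0*7 + 956 = 0 + 956 = 956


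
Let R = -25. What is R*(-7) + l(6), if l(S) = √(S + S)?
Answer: 175 + 2*√3 ≈ 178.46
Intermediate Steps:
l(S) = √2*√S (l(S) = √(2*S) = √2*√S)
R*(-7) + l(6) = -25*(-7) + √2*√6 = 175 + 2*√3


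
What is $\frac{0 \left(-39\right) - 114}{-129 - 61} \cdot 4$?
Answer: $\frac{12}{5} \approx 2.4$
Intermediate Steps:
$\frac{0 \left(-39\right) - 114}{-129 - 61} \cdot 4 = \frac{0 - 114}{-190} \cdot 4 = \left(-114\right) \left(- \frac{1}{190}\right) 4 = \frac{3}{5} \cdot 4 = \frac{12}{5}$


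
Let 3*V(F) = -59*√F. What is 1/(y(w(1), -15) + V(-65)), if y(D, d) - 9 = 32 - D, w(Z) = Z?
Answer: 72/48133 + 177*I*√65/240665 ≈ 0.0014959 + 0.0059295*I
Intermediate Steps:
y(D, d) = 41 - D (y(D, d) = 9 + (32 - D) = 41 - D)
V(F) = -59*√F/3 (V(F) = (-59*√F)/3 = -59*√F/3)
1/(y(w(1), -15) + V(-65)) = 1/((41 - 1*1) - 59*I*√65/3) = 1/((41 - 1) - 59*I*√65/3) = 1/(40 - 59*I*√65/3)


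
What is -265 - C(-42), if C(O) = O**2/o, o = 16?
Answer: -1501/4 ≈ -375.25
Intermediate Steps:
C(O) = O**2/16
-265 - C(-42) = -265 - (-42)**2/16 = -265 - 1764/16 = -265 - 1*441/4 = -265 - 441/4 = -1501/4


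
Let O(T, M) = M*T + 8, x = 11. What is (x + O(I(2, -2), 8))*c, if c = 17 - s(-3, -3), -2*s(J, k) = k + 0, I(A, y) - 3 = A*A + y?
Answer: 1829/2 ≈ 914.50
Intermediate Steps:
I(A, y) = 3 + y + A² (I(A, y) = 3 + (A*A + y) = 3 + (A² + y) = 3 + (y + A²) = 3 + y + A²)
s(J, k) = -k/2 (s(J, k) = -(k + 0)/2 = -k/2)
O(T, M) = 8 + M*T
c = 31/2 (c = 17 - (-1)*(-3)/2 = 17 - 1*3/2 = 17 - 3/2 = 31/2 ≈ 15.500)
(x + O(I(2, -2), 8))*c = (11 + (8 + 8*(3 - 2 + 2²)))*(31/2) = (11 + (8 + 8*(3 - 2 + 4)))*(31/2) = (11 + (8 + 8*5))*(31/2) = (11 + (8 + 40))*(31/2) = (11 + 48)*(31/2) = 59*(31/2) = 1829/2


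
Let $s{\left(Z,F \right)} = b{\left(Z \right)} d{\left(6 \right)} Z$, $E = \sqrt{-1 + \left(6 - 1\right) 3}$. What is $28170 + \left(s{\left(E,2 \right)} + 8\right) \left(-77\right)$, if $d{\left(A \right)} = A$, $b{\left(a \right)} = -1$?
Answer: $27554 + 462 \sqrt{14} \approx 29283.0$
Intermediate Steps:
$E = \sqrt{14}$ ($E = \sqrt{-1 + 5 \cdot 3} = \sqrt{-1 + 15} = \sqrt{14} \approx 3.7417$)
$s{\left(Z,F \right)} = - 6 Z$ ($s{\left(Z,F \right)} = \left(-1\right) 6 Z = - 6 Z$)
$28170 + \left(s{\left(E,2 \right)} + 8\right) \left(-77\right) = 28170 + \left(- 6 \sqrt{14} + 8\right) \left(-77\right) = 28170 + \left(8 - 6 \sqrt{14}\right) \left(-77\right) = 28170 - \left(616 - 462 \sqrt{14}\right) = 27554 + 462 \sqrt{14}$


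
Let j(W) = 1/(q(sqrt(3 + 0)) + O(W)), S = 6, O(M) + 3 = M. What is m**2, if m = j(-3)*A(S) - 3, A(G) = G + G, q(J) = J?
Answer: 3297/121 + 456*sqrt(3)/121 ≈ 33.775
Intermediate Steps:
O(M) = -3 + M
j(W) = 1/(-3 + W + sqrt(3)) (j(W) = 1/(sqrt(3 + 0) + (-3 + W)) = 1/(sqrt(3) + (-3 + W)) = 1/(-3 + W + sqrt(3)))
A(G) = 2*G
m = -3 + 12/(-6 + sqrt(3)) (m = (2*6)/(-3 - 3 + sqrt(3)) - 3 = 12/(-6 + sqrt(3)) - 3 = -3 + 12/(-6 + sqrt(3)) ≈ -5.8117)
m**2 = (-57/11 - 4*sqrt(3)/11)**2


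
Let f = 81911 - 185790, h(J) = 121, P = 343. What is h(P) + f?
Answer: -103758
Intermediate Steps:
f = -103879
h(P) + f = 121 - 103879 = -103758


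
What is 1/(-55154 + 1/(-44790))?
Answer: -44790/2470347661 ≈ -1.8131e-5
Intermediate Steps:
1/(-55154 + 1/(-44790)) = 1/(-55154 - 1/44790) = 1/(-2470347661/44790) = -44790/2470347661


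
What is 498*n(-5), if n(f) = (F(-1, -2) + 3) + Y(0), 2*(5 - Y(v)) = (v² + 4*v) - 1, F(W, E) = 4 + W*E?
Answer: 7221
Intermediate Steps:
F(W, E) = 4 + E*W
Y(v) = 11/2 - 2*v - v²/2 (Y(v) = 5 - ((v² + 4*v) - 1)/2 = 5 - (-1 + v² + 4*v)/2 = 5 + (½ - 2*v - v²/2) = 11/2 - 2*v - v²/2)
n(f) = 29/2 (n(f) = ((4 - 2*(-1)) + 3) + (11/2 - 2*0 - ½*0²) = ((4 + 2) + 3) + (11/2 + 0 - ½*0) = (6 + 3) + (11/2 + 0 + 0) = 9 + 11/2 = 29/2)
498*n(-5) = 498*(29/2) = 7221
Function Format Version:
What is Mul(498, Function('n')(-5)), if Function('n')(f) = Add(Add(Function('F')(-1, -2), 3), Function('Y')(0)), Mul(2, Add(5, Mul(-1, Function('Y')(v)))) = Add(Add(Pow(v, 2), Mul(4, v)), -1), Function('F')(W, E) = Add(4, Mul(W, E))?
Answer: 7221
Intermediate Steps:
Function('F')(W, E) = Add(4, Mul(E, W))
Function('Y')(v) = Add(Rational(11, 2), Mul(-2, v), Mul(Rational(-1, 2), Pow(v, 2))) (Function('Y')(v) = Add(5, Mul(Rational(-1, 2), Add(Add(Pow(v, 2), Mul(4, v)), -1))) = Add(5, Mul(Rational(-1, 2), Add(-1, Pow(v, 2), Mul(4, v)))) = Add(5, Add(Rational(1, 2), Mul(-2, v), Mul(Rational(-1, 2), Pow(v, 2)))) = Add(Rational(11, 2), Mul(-2, v), Mul(Rational(-1, 2), Pow(v, 2))))
Function('n')(f) = Rational(29, 2) (Function('n')(f) = Add(Add(Add(4, Mul(-2, -1)), 3), Add(Rational(11, 2), Mul(-2, 0), Mul(Rational(-1, 2), Pow(0, 2)))) = Add(Add(Add(4, 2), 3), Add(Rational(11, 2), 0, Mul(Rational(-1, 2), 0))) = Add(Add(6, 3), Add(Rational(11, 2), 0, 0)) = Add(9, Rational(11, 2)) = Rational(29, 2))
Mul(498, Function('n')(-5)) = Mul(498, Rational(29, 2)) = 7221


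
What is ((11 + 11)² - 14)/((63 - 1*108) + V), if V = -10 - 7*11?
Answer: -235/66 ≈ -3.5606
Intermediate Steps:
V = -87 (V = -10 - 77 = -87)
((11 + 11)² - 14)/((63 - 1*108) + V) = ((11 + 11)² - 14)/((63 - 1*108) - 87) = (22² - 14)/((63 - 108) - 87) = (484 - 14)/(-45 - 87) = 470/(-132) = 470*(-1/132) = -235/66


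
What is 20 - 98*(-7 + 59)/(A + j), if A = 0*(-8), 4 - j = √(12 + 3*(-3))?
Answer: -1548 - 392*√3 ≈ -2227.0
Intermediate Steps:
j = 4 - √3 (j = 4 - √(12 + 3*(-3)) = 4 - √(12 - 9) = 4 - √3 ≈ 2.2679)
A = 0
20 - 98*(-7 + 59)/(A + j) = 20 - 98*(-7 + 59)/(0 + (4 - √3)) = 20 - 5096/(4 - √3)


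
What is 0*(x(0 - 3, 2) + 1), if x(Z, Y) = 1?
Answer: 0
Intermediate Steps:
0*(x(0 - 3, 2) + 1) = 0*(1 + 1) = 0*2 = 0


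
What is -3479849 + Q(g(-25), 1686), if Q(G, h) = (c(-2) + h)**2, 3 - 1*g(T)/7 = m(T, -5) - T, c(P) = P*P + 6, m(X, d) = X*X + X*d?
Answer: -603433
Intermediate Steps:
m(X, d) = X**2 + X*d
c(P) = 6 + P**2 (c(P) = P**2 + 6 = 6 + P**2)
g(T) = 21 + 7*T - 7*T*(-5 + T) (g(T) = 21 - 7*(T*(T - 5) - T) = 21 - 7*(T*(-5 + T) - T) = 21 - 7*(-T + T*(-5 + T)) = 21 + (7*T - 7*T*(-5 + T)) = 21 + 7*T - 7*T*(-5 + T))
Q(G, h) = (10 + h)**2 (Q(G, h) = ((6 + (-2)**2) + h)**2 = ((6 + 4) + h)**2 = (10 + h)**2)
-3479849 + Q(g(-25), 1686) = -3479849 + (10 + 1686)**2 = -3479849 + 1696**2 = -3479849 + 2876416 = -603433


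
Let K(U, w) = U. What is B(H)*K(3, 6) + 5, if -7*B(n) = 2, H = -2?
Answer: 29/7 ≈ 4.1429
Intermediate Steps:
B(n) = -2/7 (B(n) = -⅐*2 = -2/7)
B(H)*K(3, 6) + 5 = -2/7*3 + 5 = -6/7 + 5 = 29/7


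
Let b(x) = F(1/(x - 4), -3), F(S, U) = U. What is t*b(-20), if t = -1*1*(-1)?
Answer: -3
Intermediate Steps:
b(x) = -3
t = 1 (t = -1*(-1) = 1)
t*b(-20) = 1*(-3) = -3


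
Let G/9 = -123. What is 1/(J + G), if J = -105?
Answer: -1/1212 ≈ -0.00082508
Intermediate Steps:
G = -1107 (G = 9*(-123) = -1107)
1/(J + G) = 1/(-105 - 1107) = 1/(-1212) = -1/1212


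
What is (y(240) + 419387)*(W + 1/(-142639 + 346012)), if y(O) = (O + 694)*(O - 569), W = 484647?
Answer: 3683045260243844/67791 ≈ 5.4329e+10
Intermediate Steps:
y(O) = (-569 + O)*(694 + O) (y(O) = (694 + O)*(-569 + O) = (-569 + O)*(694 + O))
(y(240) + 419387)*(W + 1/(-142639 + 346012)) = ((-394886 + 240² + 125*240) + 419387)*(484647 + 1/(-142639 + 346012)) = ((-394886 + 57600 + 30000) + 419387)*(484647 + 1/203373) = (-307286 + 419387)*(484647 + 1/203373) = 112101*(98564114332/203373) = 3683045260243844/67791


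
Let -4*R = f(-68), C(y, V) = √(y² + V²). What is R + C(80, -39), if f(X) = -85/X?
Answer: 1419/16 ≈ 88.688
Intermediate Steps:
C(y, V) = √(V² + y²)
R = -5/16 (R = -(-85)/(4*(-68)) = -(-85)*(-1)/(4*68) = -¼*5/4 = -5/16 ≈ -0.31250)
R + C(80, -39) = -5/16 + √((-39)² + 80²) = -5/16 + √(1521 + 6400) = -5/16 + √7921 = -5/16 + 89 = 1419/16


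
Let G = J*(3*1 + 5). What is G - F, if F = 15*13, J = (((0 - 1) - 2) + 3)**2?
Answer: -195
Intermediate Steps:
J = 0 (J = ((-1 - 2) + 3)**2 = (-3 + 3)**2 = 0**2 = 0)
G = 0 (G = 0*(3*1 + 5) = 0*(3 + 5) = 0*8 = 0)
F = 195
G - F = 0 - 1*195 = 0 - 195 = -195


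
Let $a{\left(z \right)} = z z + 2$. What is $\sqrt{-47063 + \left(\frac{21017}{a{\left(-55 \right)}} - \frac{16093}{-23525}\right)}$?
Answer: $\frac{i \sqrt{9544502925253800723}}{14242035} \approx 216.92 i$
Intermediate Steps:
$a{\left(z \right)} = 2 + z^{2}$ ($a{\left(z \right)} = z^{2} + 2 = 2 + z^{2}$)
$\sqrt{-47063 + \left(\frac{21017}{a{\left(-55 \right)}} - \frac{16093}{-23525}\right)} = \sqrt{-47063 - \left(- \frac{16093}{23525} - \frac{21017}{2 + \left(-55\right)^{2}}\right)} = \sqrt{-47063 - \left(- \frac{16093}{23525} - \frac{21017}{2 + 3025}\right)} = \sqrt{-47063 + \left(\frac{21017}{3027} + \frac{16093}{23525}\right)} = \sqrt{-47063 + \frac{543138436}{71210175}} = \sqrt{- \frac{3350821327589}{71210175}} = \frac{i \sqrt{9544502925253800723}}{14242035}$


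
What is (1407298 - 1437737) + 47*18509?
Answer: 839484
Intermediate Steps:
(1407298 - 1437737) + 47*18509 = -30439 + 869923 = 839484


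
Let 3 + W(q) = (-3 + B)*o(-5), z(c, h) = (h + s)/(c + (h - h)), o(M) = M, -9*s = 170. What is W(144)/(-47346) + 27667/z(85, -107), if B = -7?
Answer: -1002090216481/53643018 ≈ -18681.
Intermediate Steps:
s = -170/9 (s = -⅑*170 = -170/9 ≈ -18.889)
z(c, h) = (-170/9 + h)/c (z(c, h) = (h - 170/9)/(c + (h - h)) = (-170/9 + h)/(c + 0) = (-170/9 + h)/c)
W(q) = 47 (W(q) = -3 + (-3 - 7)*(-5) = -3 - 10*(-5) = -3 + 50 = 47)
W(144)/(-47346) + 27667/z(85, -107) = 47/(-47346) + 27667/(((-170/9 - 107)/85)) = 47*(-1/47346) + 27667/(((1/85)*(-1133/9))) = -47/47346 + 27667/(-1133/765) = -47/47346 + 27667*(-765/1133) = -47/47346 - 21165255/1133 = -1002090216481/53643018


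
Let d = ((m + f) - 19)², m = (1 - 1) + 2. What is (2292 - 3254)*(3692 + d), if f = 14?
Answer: -3560362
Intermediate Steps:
m = 2 (m = 0 + 2 = 2)
d = 9 (d = ((2 + 14) - 19)² = (16 - 19)² = (-3)² = 9)
(2292 - 3254)*(3692 + d) = (2292 - 3254)*(3692 + 9) = -962*3701 = -3560362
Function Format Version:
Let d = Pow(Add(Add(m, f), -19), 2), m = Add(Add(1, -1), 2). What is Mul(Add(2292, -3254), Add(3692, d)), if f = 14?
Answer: -3560362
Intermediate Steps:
m = 2 (m = Add(0, 2) = 2)
d = 9 (d = Pow(Add(Add(2, 14), -19), 2) = Pow(Add(16, -19), 2) = Pow(-3, 2) = 9)
Mul(Add(2292, -3254), Add(3692, d)) = Mul(Add(2292, -3254), Add(3692, 9)) = Mul(-962, 3701) = -3560362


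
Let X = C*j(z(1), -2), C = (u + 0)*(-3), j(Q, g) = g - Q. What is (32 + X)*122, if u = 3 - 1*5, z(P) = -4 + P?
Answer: 4636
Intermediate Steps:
u = -2 (u = 3 - 5 = -2)
C = 6 (C = (-2 + 0)*(-3) = -2*(-3) = 6)
X = 6 (X = 6*(-2 - (-4 + 1)) = 6*(-2 - 1*(-3)) = 6*(-2 + 3) = 6*1 = 6)
(32 + X)*122 = (32 + 6)*122 = 38*122 = 4636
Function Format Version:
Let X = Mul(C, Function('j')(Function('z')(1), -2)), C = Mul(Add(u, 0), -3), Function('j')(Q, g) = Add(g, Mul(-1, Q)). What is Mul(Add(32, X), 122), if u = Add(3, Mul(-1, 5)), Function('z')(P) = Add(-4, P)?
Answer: 4636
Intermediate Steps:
u = -2 (u = Add(3, -5) = -2)
C = 6 (C = Mul(Add(-2, 0), -3) = Mul(-2, -3) = 6)
X = 6 (X = Mul(6, Add(-2, Mul(-1, Add(-4, 1)))) = Mul(6, Add(-2, Mul(-1, -3))) = Mul(6, Add(-2, 3)) = Mul(6, 1) = 6)
Mul(Add(32, X), 122) = Mul(Add(32, 6), 122) = Mul(38, 122) = 4636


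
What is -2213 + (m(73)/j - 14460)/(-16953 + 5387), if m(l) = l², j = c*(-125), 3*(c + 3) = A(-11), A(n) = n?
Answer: -63952760987/28915000 ≈ -2211.8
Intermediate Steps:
c = -20/3 (c = -3 + (⅓)*(-11) = -3 - 11/3 = -20/3 ≈ -6.6667)
j = 2500/3 (j = -20/3*(-125) = 2500/3 ≈ 833.33)
-2213 + (m(73)/j - 14460)/(-16953 + 5387) = -2213 + (73²/(2500/3) - 14460)/(-16953 + 5387) = -2213 + (5329*(3/2500) - 14460)/(-11566) = -2213 + (15987/2500 - 14460)*(-1/11566) = -2213 - 36134013/2500*(-1/11566) = -2213 + 36134013/28915000 = -63952760987/28915000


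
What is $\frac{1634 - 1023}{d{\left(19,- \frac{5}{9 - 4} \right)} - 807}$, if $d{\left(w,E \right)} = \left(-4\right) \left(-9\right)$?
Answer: $- \frac{611}{771} \approx -0.79248$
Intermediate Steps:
$d{\left(w,E \right)} = 36$
$\frac{1634 - 1023}{d{\left(19,- \frac{5}{9 - 4} \right)} - 807} = \frac{1634 - 1023}{36 - 807} = \frac{611}{-771} = 611 \left(- \frac{1}{771}\right) = - \frac{611}{771}$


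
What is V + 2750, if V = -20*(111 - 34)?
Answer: 1210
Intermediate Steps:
V = -1540 (V = -20*77 = -1540)
V + 2750 = -1540 + 2750 = 1210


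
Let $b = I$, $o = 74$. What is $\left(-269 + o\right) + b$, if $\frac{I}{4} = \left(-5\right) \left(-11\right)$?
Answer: $25$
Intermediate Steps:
$I = 220$ ($I = 4 \left(\left(-5\right) \left(-11\right)\right) = 4 \cdot 55 = 220$)
$b = 220$
$\left(-269 + o\right) + b = \left(-269 + 74\right) + 220 = -195 + 220 = 25$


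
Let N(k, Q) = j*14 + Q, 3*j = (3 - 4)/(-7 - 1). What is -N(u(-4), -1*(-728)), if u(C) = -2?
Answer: -8743/12 ≈ -728.58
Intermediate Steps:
j = 1/24 (j = ((3 - 4)/(-7 - 1))/3 = (-1/(-8))/3 = (-1*(-⅛))/3 = (⅓)*(⅛) = 1/24 ≈ 0.041667)
N(k, Q) = 7/12 + Q (N(k, Q) = (1/24)*14 + Q = 7/12 + Q)
-N(u(-4), -1*(-728)) = -(7/12 - 1*(-728)) = -(7/12 + 728) = -1*8743/12 = -8743/12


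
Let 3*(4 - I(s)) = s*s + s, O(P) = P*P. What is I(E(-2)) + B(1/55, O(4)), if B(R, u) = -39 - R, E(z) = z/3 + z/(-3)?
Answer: -1926/55 ≈ -35.018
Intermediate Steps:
E(z) = 0 (E(z) = z*(⅓) + z*(-⅓) = z/3 - z/3 = 0)
O(P) = P²
I(s) = 4 - s/3 - s²/3 (I(s) = 4 - (s*s + s)/3 = 4 - (s² + s)/3 = 4 - (s + s²)/3 = 4 + (-s/3 - s²/3) = 4 - s/3 - s²/3)
I(E(-2)) + B(1/55, O(4)) = (4 - ⅓*0 - ⅓*0²) + (-39 - 1/55) = (4 + 0 - ⅓*0) + (-39 - 1*1/55) = (4 + 0 + 0) + (-39 - 1/55) = 4 - 2146/55 = -1926/55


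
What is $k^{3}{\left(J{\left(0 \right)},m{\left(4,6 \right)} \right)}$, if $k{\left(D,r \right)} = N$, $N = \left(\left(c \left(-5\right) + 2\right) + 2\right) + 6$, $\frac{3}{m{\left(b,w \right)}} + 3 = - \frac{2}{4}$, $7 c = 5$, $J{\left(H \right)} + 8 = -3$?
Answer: $\frac{91125}{343} \approx 265.67$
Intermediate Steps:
$J{\left(H \right)} = -11$ ($J{\left(H \right)} = -8 - 3 = -11$)
$c = \frac{5}{7}$ ($c = \frac{1}{7} \cdot 5 = \frac{5}{7} \approx 0.71429$)
$m{\left(b,w \right)} = - \frac{6}{7}$ ($m{\left(b,w \right)} = \frac{3}{-3 - \frac{2}{4}} = \frac{3}{-3 - \frac{1}{2}} = \frac{3}{- \frac{7}{2}} = 3 \left(- \frac{2}{7}\right) = - \frac{6}{7}$)
$N = \frac{45}{7}$ ($N = \left(\left(\frac{5}{7} \left(-5\right) + 2\right) + 2\right) + 6 = \left(\left(- \frac{25}{7} + 2\right) + 2\right) + 6 = \left(- \frac{11}{7} + 2\right) + 6 = \frac{3}{7} + 6 = \frac{45}{7} \approx 6.4286$)
$k{\left(D,r \right)} = \frac{45}{7}$
$k^{3}{\left(J{\left(0 \right)},m{\left(4,6 \right)} \right)} = \left(\frac{45}{7}\right)^{3} = \frac{91125}{343}$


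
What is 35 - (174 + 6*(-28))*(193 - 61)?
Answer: -757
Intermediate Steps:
35 - (174 + 6*(-28))*(193 - 61) = 35 - (174 - 168)*132 = 35 - 6*132 = 35 - 1*792 = 35 - 792 = -757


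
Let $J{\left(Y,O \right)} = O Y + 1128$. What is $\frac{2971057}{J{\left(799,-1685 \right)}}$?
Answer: $- \frac{2971057}{1345187} \approx -2.2087$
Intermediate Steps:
$J{\left(Y,O \right)} = 1128 + O Y$
$\frac{2971057}{J{\left(799,-1685 \right)}} = \frac{2971057}{1128 - 1346315} = \frac{2971057}{-1345187} = 2971057 \left(- \frac{1}{1345187}\right) = - \frac{2971057}{1345187}$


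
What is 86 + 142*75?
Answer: 10736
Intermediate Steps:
86 + 142*75 = 86 + 10650 = 10736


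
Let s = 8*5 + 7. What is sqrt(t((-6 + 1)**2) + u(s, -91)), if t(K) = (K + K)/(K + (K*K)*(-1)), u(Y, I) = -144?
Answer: I*sqrt(5187)/6 ≈ 12.003*I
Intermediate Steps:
s = 47 (s = 40 + 7 = 47)
t(K) = 2*K/(K - K**2) (t(K) = (2*K)/(K + K**2*(-1)) = (2*K)/(K - K**2) = 2*K/(K - K**2))
sqrt(t((-6 + 1)**2) + u(s, -91)) = sqrt(-2/(-1 + (-6 + 1)**2) - 144) = sqrt(-2/(-1 + (-5)**2) - 144) = sqrt(-2/(-1 + 25) - 144) = sqrt(-2/24 - 144) = sqrt(-2*1/24 - 144) = sqrt(-1/12 - 144) = sqrt(-1729/12) = I*sqrt(5187)/6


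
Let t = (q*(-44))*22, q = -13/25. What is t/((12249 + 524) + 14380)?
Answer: 12584/678825 ≈ 0.018538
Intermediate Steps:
q = -13/25 (q = -13*1/25 = -13/25 ≈ -0.52000)
t = 12584/25 (t = -13/25*(-44)*22 = (572/25)*22 = 12584/25 ≈ 503.36)
t/((12249 + 524) + 14380) = 12584/(25*((12249 + 524) + 14380)) = 12584/(25*(12773 + 14380)) = (12584/25)/27153 = (12584/25)*(1/27153) = 12584/678825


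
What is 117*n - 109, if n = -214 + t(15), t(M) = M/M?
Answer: -25030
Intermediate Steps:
t(M) = 1
n = -213 (n = -214 + 1 = -213)
117*n - 109 = 117*(-213) - 109 = -24921 - 109 = -25030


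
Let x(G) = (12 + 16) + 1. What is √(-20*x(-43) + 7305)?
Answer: 5*√269 ≈ 82.006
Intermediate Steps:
x(G) = 29 (x(G) = 28 + 1 = 29)
√(-20*x(-43) + 7305) = √(-20*29 + 7305) = √(-580 + 7305) = √6725 = 5*√269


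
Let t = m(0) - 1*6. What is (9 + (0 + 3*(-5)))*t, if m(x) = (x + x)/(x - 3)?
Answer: 36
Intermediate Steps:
m(x) = 2*x/(-3 + x) (m(x) = (2*x)/(-3 + x) = 2*x/(-3 + x))
t = -6 (t = 2*0/(-3 + 0) - 1*6 = 2*0/(-3) - 6 = 2*0*(-⅓) - 6 = 0 - 6 = -6)
(9 + (0 + 3*(-5)))*t = (9 + (0 + 3*(-5)))*(-6) = (9 + (0 - 15))*(-6) = (9 - 15)*(-6) = -6*(-6) = 36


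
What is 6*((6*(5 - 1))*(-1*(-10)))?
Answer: 1440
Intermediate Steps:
6*((6*(5 - 1))*(-1*(-10))) = 6*((6*4)*10) = 6*(24*10) = 6*240 = 1440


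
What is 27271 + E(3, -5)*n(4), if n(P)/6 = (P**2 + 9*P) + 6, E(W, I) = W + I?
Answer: 26575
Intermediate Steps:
E(W, I) = I + W
n(P) = 36 + 6*P**2 + 54*P (n(P) = 6*((P**2 + 9*P) + 6) = 6*(6 + P**2 + 9*P) = 36 + 6*P**2 + 54*P)
27271 + E(3, -5)*n(4) = 27271 + (-5 + 3)*(36 + 6*4**2 + 54*4) = 27271 - 2*(36 + 6*16 + 216) = 27271 - 2*(36 + 96 + 216) = 27271 - 2*348 = 27271 - 696 = 26575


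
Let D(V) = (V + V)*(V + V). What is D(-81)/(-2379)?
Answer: -8748/793 ≈ -11.032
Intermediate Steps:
D(V) = 4*V² (D(V) = (2*V)*(2*V) = 4*V²)
D(-81)/(-2379) = (4*(-81)²)/(-2379) = (4*6561)*(-1/2379) = 26244*(-1/2379) = -8748/793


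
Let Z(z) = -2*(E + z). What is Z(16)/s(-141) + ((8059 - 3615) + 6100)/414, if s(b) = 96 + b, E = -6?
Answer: 596/23 ≈ 25.913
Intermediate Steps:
Z(z) = 12 - 2*z (Z(z) = -2*(-6 + z) = 12 - 2*z)
Z(16)/s(-141) + ((8059 - 3615) + 6100)/414 = (12 - 2*16)/(96 - 141) + ((8059 - 3615) + 6100)/414 = (12 - 32)/(-45) + (4444 + 6100)*(1/414) = -20*(-1/45) + 10544*(1/414) = 4/9 + 5272/207 = 596/23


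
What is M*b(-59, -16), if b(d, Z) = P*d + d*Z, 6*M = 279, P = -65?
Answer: 444447/2 ≈ 2.2222e+5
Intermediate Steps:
M = 93/2 (M = (⅙)*279 = 93/2 ≈ 46.500)
b(d, Z) = -65*d + Z*d (b(d, Z) = -65*d + d*Z = -65*d + Z*d)
M*b(-59, -16) = 93*(-59*(-65 - 16))/2 = 93*(-59*(-81))/2 = (93/2)*4779 = 444447/2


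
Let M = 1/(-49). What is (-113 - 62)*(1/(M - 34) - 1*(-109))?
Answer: -31789450/1667 ≈ -19070.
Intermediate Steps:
M = -1/49 ≈ -0.020408
(-113 - 62)*(1/(M - 34) - 1*(-109)) = (-113 - 62)*(1/(-1/49 - 34) - 1*(-109)) = -175*(1/(-1667/49) + 109) = -175*(-49/1667 + 109) = -175*181654/1667 = -31789450/1667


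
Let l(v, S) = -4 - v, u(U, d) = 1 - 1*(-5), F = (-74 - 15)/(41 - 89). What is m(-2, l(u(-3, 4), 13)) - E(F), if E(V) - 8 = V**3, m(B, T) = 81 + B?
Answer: 7147063/110592 ≈ 64.625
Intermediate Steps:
F = 89/48 (F = -89/(-48) = -89*(-1/48) = 89/48 ≈ 1.8542)
u(U, d) = 6 (u(U, d) = 1 + 5 = 6)
E(V) = 8 + V**3
m(-2, l(u(-3, 4), 13)) - E(F) = (81 - 2) - (8 + (89/48)**3) = 79 - (8 + 704969/110592) = 79 - 1*1589705/110592 = 79 - 1589705/110592 = 7147063/110592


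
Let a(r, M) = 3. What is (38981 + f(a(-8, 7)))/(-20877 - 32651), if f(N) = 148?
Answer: -39129/53528 ≈ -0.73100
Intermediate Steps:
(38981 + f(a(-8, 7)))/(-20877 - 32651) = (38981 + 148)/(-20877 - 32651) = 39129/(-53528) = 39129*(-1/53528) = -39129/53528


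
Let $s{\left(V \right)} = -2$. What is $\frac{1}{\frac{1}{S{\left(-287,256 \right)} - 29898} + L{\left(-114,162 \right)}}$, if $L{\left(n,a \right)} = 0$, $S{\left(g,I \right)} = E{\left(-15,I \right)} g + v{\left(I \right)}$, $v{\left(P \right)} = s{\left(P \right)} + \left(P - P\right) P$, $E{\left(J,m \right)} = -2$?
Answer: $-29326$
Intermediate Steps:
$v{\left(P \right)} = -2$ ($v{\left(P \right)} = -2 + \left(P - P\right) P = -2 + 0 P = -2 + 0 = -2$)
$S{\left(g,I \right)} = -2 - 2 g$ ($S{\left(g,I \right)} = - 2 g - 2 = -2 - 2 g$)
$\frac{1}{\frac{1}{S{\left(-287,256 \right)} - 29898} + L{\left(-114,162 \right)}} = \frac{1}{\frac{1}{\left(-2 - -574\right) - 29898} + 0} = \frac{1}{\frac{1}{\left(-2 + 574\right) - 29898} + 0} = \frac{1}{\frac{1}{572 - 29898} + 0} = \frac{1}{\frac{1}{-29326} + 0} = \frac{1}{- \frac{1}{29326} + 0} = \frac{1}{- \frac{1}{29326}} = -29326$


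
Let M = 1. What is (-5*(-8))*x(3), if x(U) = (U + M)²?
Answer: 640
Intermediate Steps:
x(U) = (1 + U)² (x(U) = (U + 1)² = (1 + U)²)
(-5*(-8))*x(3) = (-5*(-8))*(1 + 3)² = 40*4² = 40*16 = 640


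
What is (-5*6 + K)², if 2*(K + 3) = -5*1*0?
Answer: 1089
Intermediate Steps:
K = -3 (K = -3 + (-5*1*0)/2 = -3 + (-5*0)/2 = -3 + (½)*0 = -3 + 0 = -3)
(-5*6 + K)² = (-5*6 - 3)² = (-30 - 3)² = (-33)² = 1089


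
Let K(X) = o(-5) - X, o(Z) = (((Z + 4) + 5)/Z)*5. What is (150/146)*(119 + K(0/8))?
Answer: 8625/73 ≈ 118.15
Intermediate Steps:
o(Z) = 5*(9 + Z)/Z (o(Z) = (((4 + Z) + 5)/Z)*5 = ((9 + Z)/Z)*5 = 5*(9 + Z)/Z)
K(X) = -4 - X (K(X) = (5 + 45/(-5)) - X = (5 + 45*(-⅕)) - X = (5 - 9) - X = -4 - X)
(150/146)*(119 + K(0/8)) = (150/146)*(119 + (-4 - 0/8)) = (150*(1/146))*(119 + (-4 - 0/8)) = 75*(119 + (-4 - 1*0))/73 = 75*(119 + (-4 + 0))/73 = 75*(119 - 4)/73 = (75/73)*115 = 8625/73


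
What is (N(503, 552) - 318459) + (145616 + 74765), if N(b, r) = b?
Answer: -97575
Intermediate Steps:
(N(503, 552) - 318459) + (145616 + 74765) = (503 - 318459) + (145616 + 74765) = -317956 + 220381 = -97575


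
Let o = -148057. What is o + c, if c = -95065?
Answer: -243122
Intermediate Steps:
o + c = -148057 - 95065 = -243122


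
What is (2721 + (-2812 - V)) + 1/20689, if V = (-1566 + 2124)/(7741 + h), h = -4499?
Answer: -3057625689/33536869 ≈ -91.172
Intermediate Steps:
V = 279/1621 (V = (-1566 + 2124)/(7741 - 4499) = 558/3242 = 558*(1/3242) = 279/1621 ≈ 0.17212)
(2721 + (-2812 - V)) + 1/20689 = (2721 + (-2812 - 1*279/1621)) + 1/20689 = (2721 + (-2812 - 279/1621)) + 1/20689 = (2721 - 4558531/1621) + 1/20689 = -147790/1621 + 1/20689 = -3057625689/33536869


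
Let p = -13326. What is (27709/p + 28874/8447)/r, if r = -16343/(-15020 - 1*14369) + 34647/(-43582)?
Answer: -96521533546598699/17221280026874577 ≈ -5.6048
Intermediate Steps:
r = -305980057/1280831398 (r = -16343/(-15020 - 14369) + 34647*(-1/43582) = -16343/(-29389) - 34647/43582 = -16343*(-1/29389) - 34647/43582 = 16343/29389 - 34647/43582 = -305980057/1280831398 ≈ -0.23889)
(27709/p + 28874/8447)/r = (27709/(-13326) + 28874/8447)/(-305980057/1280831398) = (27709*(-1/13326) + 28874*(1/8447))*(-1280831398/305980057) = (-27709/13326 + 28874/8447)*(-1280831398/305980057) = (150717001/112564722)*(-1280831398/305980057) = -96521533546598699/17221280026874577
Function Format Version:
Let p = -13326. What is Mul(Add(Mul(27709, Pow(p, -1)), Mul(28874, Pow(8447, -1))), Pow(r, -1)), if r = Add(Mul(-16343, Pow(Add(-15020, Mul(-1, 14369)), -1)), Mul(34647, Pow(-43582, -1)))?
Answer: Rational(-96521533546598699, 17221280026874577) ≈ -5.6048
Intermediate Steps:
r = Rational(-305980057, 1280831398) (r = Add(Mul(-16343, Pow(Add(-15020, -14369), -1)), Mul(34647, Rational(-1, 43582))) = Add(Mul(-16343, Pow(-29389, -1)), Rational(-34647, 43582)) = Add(Mul(-16343, Rational(-1, 29389)), Rational(-34647, 43582)) = Add(Rational(16343, 29389), Rational(-34647, 43582)) = Rational(-305980057, 1280831398) ≈ -0.23889)
Mul(Add(Mul(27709, Pow(p, -1)), Mul(28874, Pow(8447, -1))), Pow(r, -1)) = Mul(Add(Mul(27709, Pow(-13326, -1)), Mul(28874, Pow(8447, -1))), Pow(Rational(-305980057, 1280831398), -1)) = Mul(Add(Mul(27709, Rational(-1, 13326)), Mul(28874, Rational(1, 8447))), Rational(-1280831398, 305980057)) = Mul(Add(Rational(-27709, 13326), Rational(28874, 8447)), Rational(-1280831398, 305980057)) = Mul(Rational(150717001, 112564722), Rational(-1280831398, 305980057)) = Rational(-96521533546598699, 17221280026874577)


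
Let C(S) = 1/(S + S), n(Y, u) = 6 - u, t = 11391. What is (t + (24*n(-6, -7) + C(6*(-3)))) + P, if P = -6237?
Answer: 196775/36 ≈ 5466.0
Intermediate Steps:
C(S) = 1/(2*S)
(t + (24*n(-6, -7) + C(6*(-3)))) + P = (11391 + (24*(6 - 1*(-7)) + 1/(2*((6*(-3)))))) - 6237 = (11391 + (24*(6 + 7) + (1/2)/(-18))) - 6237 = (11391 + (24*13 + (1/2)*(-1/18))) - 6237 = (11391 + (312 - 1/36)) - 6237 = (11391 + 11231/36) - 6237 = 421307/36 - 6237 = 196775/36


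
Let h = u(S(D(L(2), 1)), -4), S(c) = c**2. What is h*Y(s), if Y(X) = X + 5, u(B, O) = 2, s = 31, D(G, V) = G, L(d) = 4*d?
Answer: 72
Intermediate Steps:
h = 2
Y(X) = 5 + X
h*Y(s) = 2*(5 + 31) = 2*36 = 72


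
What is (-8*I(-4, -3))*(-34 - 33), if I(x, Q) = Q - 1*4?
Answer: -3752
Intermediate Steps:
I(x, Q) = -4 + Q (I(x, Q) = Q - 4 = -4 + Q)
(-8*I(-4, -3))*(-34 - 33) = (-8*(-4 - 3))*(-34 - 33) = -8*(-7)*(-67) = 56*(-67) = -3752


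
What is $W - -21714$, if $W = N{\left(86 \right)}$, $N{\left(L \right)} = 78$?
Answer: $21792$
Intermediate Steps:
$W = 78$
$W - -21714 = 78 - -21714 = 78 + 21714 = 21792$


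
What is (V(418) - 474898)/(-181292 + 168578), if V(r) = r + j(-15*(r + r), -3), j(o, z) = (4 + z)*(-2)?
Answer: 237241/6357 ≈ 37.320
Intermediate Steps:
j(o, z) = -8 - 2*z
V(r) = -2 + r (V(r) = r + (-8 - 2*(-3)) = r + (-8 + 6) = r - 2 = -2 + r)
(V(418) - 474898)/(-181292 + 168578) = ((-2 + 418) - 474898)/(-181292 + 168578) = (416 - 474898)/(-12714) = -474482*(-1/12714) = 237241/6357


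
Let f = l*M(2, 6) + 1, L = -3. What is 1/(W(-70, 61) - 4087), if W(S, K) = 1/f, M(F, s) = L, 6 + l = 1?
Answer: -16/65391 ≈ -0.00024468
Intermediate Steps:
l = -5 (l = -6 + 1 = -5)
M(F, s) = -3
f = 16 (f = -5*(-3) + 1 = 15 + 1 = 16)
W(S, K) = 1/16
1/(W(-70, 61) - 4087) = 1/(1/16 - 4087) = 1/(-65391/16) = -16/65391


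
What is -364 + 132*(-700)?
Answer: -92764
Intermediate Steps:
-364 + 132*(-700) = -364 - 92400 = -92764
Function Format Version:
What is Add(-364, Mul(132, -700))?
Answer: -92764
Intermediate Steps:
Add(-364, Mul(132, -700)) = Add(-364, -92400) = -92764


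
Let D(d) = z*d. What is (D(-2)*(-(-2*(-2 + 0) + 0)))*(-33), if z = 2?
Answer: -528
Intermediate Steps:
D(d) = 2*d
(D(-2)*(-(-2*(-2 + 0) + 0)))*(-33) = ((2*(-2))*(-(-2*(-2 + 0) + 0)))*(-33) = -(-4)*(-2*(-2) + 0)*(-33) = -(-4)*(4 + 0)*(-33) = -(-4)*4*(-33) = -4*(-4)*(-33) = 16*(-33) = -528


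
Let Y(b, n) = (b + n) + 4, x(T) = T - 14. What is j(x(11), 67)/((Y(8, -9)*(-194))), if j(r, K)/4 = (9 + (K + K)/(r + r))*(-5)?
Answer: -400/873 ≈ -0.45819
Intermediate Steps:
x(T) = -14 + T
j(r, K) = -180 - 20*K/r (j(r, K) = 4*((9 + (K + K)/(r + r))*(-5)) = 4*((9 + (2*K)/((2*r)))*(-5)) = 4*((9 + (2*K)*(1/(2*r)))*(-5)) = 4*((9 + K/r)*(-5)) = 4*(-45 - 5*K/r) = -180 - 20*K/r)
Y(b, n) = 4 + b + n
j(x(11), 67)/((Y(8, -9)*(-194))) = (-180 - 20*67/(-14 + 11))/(((4 + 8 - 9)*(-194))) = (-180 - 20*67/(-3))/((3*(-194))) = (-180 - 20*67*(-1/3))/(-582) = (-180 + 1340/3)*(-1/582) = (800/3)*(-1/582) = -400/873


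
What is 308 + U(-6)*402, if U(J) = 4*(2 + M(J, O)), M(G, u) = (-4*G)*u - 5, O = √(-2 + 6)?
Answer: 72668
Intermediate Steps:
O = 2 (O = √4 = 2)
M(G, u) = -5 - 4*G*u (M(G, u) = -4*G*u - 5 = -5 - 4*G*u)
U(J) = -12 - 32*J (U(J) = 4*(2 + (-5 - 4*J*2)) = 4*(2 + (-5 - 8*J)) = 4*(-3 - 8*J) = -12 - 32*J)
308 + U(-6)*402 = 308 + (-12 - 32*(-6))*402 = 308 + (-12 + 192)*402 = 308 + 180*402 = 308 + 72360 = 72668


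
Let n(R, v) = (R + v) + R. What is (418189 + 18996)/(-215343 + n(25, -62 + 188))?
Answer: -437185/215167 ≈ -2.0318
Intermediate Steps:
n(R, v) = v + 2*R
(418189 + 18996)/(-215343 + n(25, -62 + 188)) = (418189 + 18996)/(-215343 + ((-62 + 188) + 2*25)) = 437185/(-215343 + (126 + 50)) = 437185/(-215343 + 176) = 437185/(-215167) = 437185*(-1/215167) = -437185/215167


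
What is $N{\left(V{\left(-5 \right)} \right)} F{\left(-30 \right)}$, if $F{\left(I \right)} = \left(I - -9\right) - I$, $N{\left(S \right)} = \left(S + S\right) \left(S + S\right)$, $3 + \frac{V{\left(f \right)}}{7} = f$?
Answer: $112896$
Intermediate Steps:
$V{\left(f \right)} = -21 + 7 f$
$N{\left(S \right)} = 4 S^{2}$ ($N{\left(S \right)} = 2 S 2 S = 4 S^{2}$)
$F{\left(I \right)} = 9$ ($F{\left(I \right)} = \left(I + 9\right) - I = \left(9 + I\right) - I = 9$)
$N{\left(V{\left(-5 \right)} \right)} F{\left(-30 \right)} = 4 \left(-21 + 7 \left(-5\right)\right)^{2} \cdot 9 = 4 \left(-21 - 35\right)^{2} \cdot 9 = 4 \left(-56\right)^{2} \cdot 9 = 4 \cdot 3136 \cdot 9 = 12544 \cdot 9 = 112896$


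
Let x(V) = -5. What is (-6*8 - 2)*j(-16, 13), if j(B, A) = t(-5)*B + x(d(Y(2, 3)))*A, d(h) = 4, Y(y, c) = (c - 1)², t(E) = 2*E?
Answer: -4750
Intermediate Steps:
Y(y, c) = (-1 + c)²
j(B, A) = -10*B - 5*A (j(B, A) = (2*(-5))*B - 5*A = -10*B - 5*A)
(-6*8 - 2)*j(-16, 13) = (-6*8 - 2)*(-10*(-16) - 5*13) = (-48 - 2)*(160 - 65) = -50*95 = -4750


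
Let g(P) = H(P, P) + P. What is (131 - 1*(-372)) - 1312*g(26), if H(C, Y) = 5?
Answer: -40169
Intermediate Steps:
g(P) = 5 + P
(131 - 1*(-372)) - 1312*g(26) = (131 - 1*(-372)) - 1312*(5 + 26) = (131 + 372) - 1312*31 = 503 - 40672 = -40169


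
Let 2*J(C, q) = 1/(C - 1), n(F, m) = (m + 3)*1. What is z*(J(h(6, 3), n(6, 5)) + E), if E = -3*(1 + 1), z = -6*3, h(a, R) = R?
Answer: 207/2 ≈ 103.50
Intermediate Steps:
n(F, m) = 3 + m (n(F, m) = (3 + m)*1 = 3 + m)
J(C, q) = 1/(2*(-1 + C)) (J(C, q) = 1/(2*(C - 1)) = 1/(2*(-1 + C)))
z = -18
E = -6 (E = -3*2 = -6)
z*(J(h(6, 3), n(6, 5)) + E) = -18*(1/(2*(-1 + 3)) - 6) = -18*((½)/2 - 6) = -18*((½)*(½) - 6) = -18*(¼ - 6) = -18*(-23/4) = 207/2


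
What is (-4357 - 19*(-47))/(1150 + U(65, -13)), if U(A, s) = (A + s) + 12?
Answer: -1732/607 ≈ -2.8534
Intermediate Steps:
U(A, s) = 12 + A + s
(-4357 - 19*(-47))/(1150 + U(65, -13)) = (-4357 - 19*(-47))/(1150 + (12 + 65 - 13)) = (-4357 + 893)/(1150 + 64) = -3464/1214 = -3464*1/1214 = -1732/607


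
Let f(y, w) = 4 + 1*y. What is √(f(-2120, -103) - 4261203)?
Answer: I*√4263319 ≈ 2064.8*I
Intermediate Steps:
f(y, w) = 4 + y
√(f(-2120, -103) - 4261203) = √((4 - 2120) - 4261203) = √(-2116 - 4261203) = √(-4263319) = I*√4263319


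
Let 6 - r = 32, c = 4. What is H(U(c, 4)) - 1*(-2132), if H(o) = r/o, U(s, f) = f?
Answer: 4251/2 ≈ 2125.5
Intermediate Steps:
r = -26 (r = 6 - 1*32 = 6 - 32 = -26)
H(o) = -26/o
H(U(c, 4)) - 1*(-2132) = -26/4 - 1*(-2132) = -26*¼ + 2132 = -13/2 + 2132 = 4251/2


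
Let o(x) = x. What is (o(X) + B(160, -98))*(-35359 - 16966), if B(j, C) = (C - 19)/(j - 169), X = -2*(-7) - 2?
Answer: -1308125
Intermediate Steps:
X = 12 (X = 14 - 2 = 12)
B(j, C) = (-19 + C)/(-169 + j)
(o(X) + B(160, -98))*(-35359 - 16966) = (12 + (-19 - 98)/(-169 + 160))*(-35359 - 16966) = (12 - 117/(-9))*(-52325) = (12 - ⅑*(-117))*(-52325) = (12 + 13)*(-52325) = 25*(-52325) = -1308125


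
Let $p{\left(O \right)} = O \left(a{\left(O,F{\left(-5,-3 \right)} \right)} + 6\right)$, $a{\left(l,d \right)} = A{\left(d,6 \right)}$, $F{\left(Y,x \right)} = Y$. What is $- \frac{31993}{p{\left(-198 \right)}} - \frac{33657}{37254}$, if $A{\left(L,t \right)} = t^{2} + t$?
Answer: $\frac{145331849}{59010336} \approx 2.4628$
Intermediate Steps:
$A{\left(L,t \right)} = t + t^{2}$
$a{\left(l,d \right)} = 42$ ($a{\left(l,d \right)} = 6 \left(1 + 6\right) = 6 \cdot 7 = 42$)
$p{\left(O \right)} = 48 O$ ($p{\left(O \right)} = O \left(42 + 6\right) = O 48 = 48 O$)
$- \frac{31993}{p{\left(-198 \right)}} - \frac{33657}{37254} = - \frac{31993}{48 \left(-198\right)} - \frac{33657}{37254} = - \frac{31993}{-9504} - \frac{11219}{12418} = \left(-31993\right) \left(- \frac{1}{9504}\right) - \frac{11219}{12418} = \frac{31993}{9504} - \frac{11219}{12418} = \frac{145331849}{59010336}$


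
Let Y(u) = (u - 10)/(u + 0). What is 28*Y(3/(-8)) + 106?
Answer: 2642/3 ≈ 880.67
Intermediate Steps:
Y(u) = (-10 + u)/u
28*Y(3/(-8)) + 106 = 28*((-10 + 3/(-8))/((3/(-8)))) + 106 = 28*((-10 + 3*(-1/8))/((3*(-1/8)))) + 106 = 28*((-10 - 3/8)/(-3/8)) + 106 = 28*(-8/3*(-83/8)) + 106 = 28*(83/3) + 106 = 2324/3 + 106 = 2642/3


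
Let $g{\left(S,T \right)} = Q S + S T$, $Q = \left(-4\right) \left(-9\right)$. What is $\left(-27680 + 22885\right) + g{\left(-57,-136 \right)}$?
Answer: $905$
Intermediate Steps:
$Q = 36$
$g{\left(S,T \right)} = 36 S + S T$
$\left(-27680 + 22885\right) + g{\left(-57,-136 \right)} = \left(-27680 + 22885\right) - 57 \left(36 - 136\right) = -4795 - -5700 = -4795 + 5700 = 905$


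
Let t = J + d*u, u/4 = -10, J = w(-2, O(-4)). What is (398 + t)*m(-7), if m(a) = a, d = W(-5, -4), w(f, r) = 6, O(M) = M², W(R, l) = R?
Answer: -4228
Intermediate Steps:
J = 6
d = -5
u = -40 (u = 4*(-10) = -40)
t = 206 (t = 6 - 5*(-40) = 6 + 200 = 206)
(398 + t)*m(-7) = (398 + 206)*(-7) = 604*(-7) = -4228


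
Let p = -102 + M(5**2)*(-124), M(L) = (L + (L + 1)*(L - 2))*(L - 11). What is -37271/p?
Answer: 37271/1081630 ≈ 0.034458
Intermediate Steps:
M(L) = (-11 + L)*(L + (1 + L)*(-2 + L)) (M(L) = (L + (1 + L)*(-2 + L))*(-11 + L) = (-11 + L)*(L + (1 + L)*(-2 + L)))
p = -1081630 (p = -102 + (22 + (5**2)**3 - 11*(5**2)**2 - 2*5**2)*(-124) = -102 + (22 + 25**3 - 11*25**2 - 2*25)*(-124) = -102 + (22 + 15625 - 11*625 - 50)*(-124) = -102 + (22 + 15625 - 6875 - 50)*(-124) = -102 + 8722*(-124) = -102 - 1081528 = -1081630)
-37271/p = -37271/(-1081630) = -37271*(-1/1081630) = 37271/1081630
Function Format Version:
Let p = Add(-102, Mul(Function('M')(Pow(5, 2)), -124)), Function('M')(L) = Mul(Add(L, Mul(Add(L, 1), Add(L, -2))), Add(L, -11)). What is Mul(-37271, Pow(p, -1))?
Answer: Rational(37271, 1081630) ≈ 0.034458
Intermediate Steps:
Function('M')(L) = Mul(Add(-11, L), Add(L, Mul(Add(1, L), Add(-2, L)))) (Function('M')(L) = Mul(Add(L, Mul(Add(1, L), Add(-2, L))), Add(-11, L)) = Mul(Add(-11, L), Add(L, Mul(Add(1, L), Add(-2, L)))))
p = -1081630 (p = Add(-102, Mul(Add(22, Pow(Pow(5, 2), 3), Mul(-11, Pow(Pow(5, 2), 2)), Mul(-2, Pow(5, 2))), -124)) = Add(-102, Mul(Add(22, Pow(25, 3), Mul(-11, Pow(25, 2)), Mul(-2, 25)), -124)) = Add(-102, Mul(Add(22, 15625, Mul(-11, 625), -50), -124)) = Add(-102, Mul(Add(22, 15625, -6875, -50), -124)) = Add(-102, Mul(8722, -124)) = Add(-102, -1081528) = -1081630)
Mul(-37271, Pow(p, -1)) = Mul(-37271, Pow(-1081630, -1)) = Mul(-37271, Rational(-1, 1081630)) = Rational(37271, 1081630)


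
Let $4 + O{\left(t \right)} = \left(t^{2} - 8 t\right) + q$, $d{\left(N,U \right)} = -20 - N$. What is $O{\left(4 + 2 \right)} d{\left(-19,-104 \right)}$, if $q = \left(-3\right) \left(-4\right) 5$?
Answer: $-44$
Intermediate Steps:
$q = 60$ ($q = 12 \cdot 5 = 60$)
$O{\left(t \right)} = 56 + t^{2} - 8 t$ ($O{\left(t \right)} = -4 + \left(\left(t^{2} - 8 t\right) + 60\right) = -4 + \left(60 + t^{2} - 8 t\right) = 56 + t^{2} - 8 t$)
$O{\left(4 + 2 \right)} d{\left(-19,-104 \right)} = \left(56 + \left(4 + 2\right)^{2} - 8 \left(4 + 2\right)\right) \left(-20 - -19\right) = \left(56 + 6^{2} - 48\right) \left(-20 + 19\right) = \left(56 + 36 - 48\right) \left(-1\right) = 44 \left(-1\right) = -44$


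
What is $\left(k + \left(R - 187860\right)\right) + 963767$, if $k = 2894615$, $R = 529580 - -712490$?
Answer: $4912592$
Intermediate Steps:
$R = 1242070$ ($R = 529580 + 712490 = 1242070$)
$\left(k + \left(R - 187860\right)\right) + 963767 = \left(2894615 + \left(1242070 - 187860\right)\right) + 963767 = \left(2894615 + 1054210\right) + 963767 = 3948825 + 963767 = 4912592$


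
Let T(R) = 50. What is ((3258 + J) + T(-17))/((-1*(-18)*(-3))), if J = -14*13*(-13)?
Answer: -2837/27 ≈ -105.07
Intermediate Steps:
J = 2366 (J = -182*(-13) = 2366)
((3258 + J) + T(-17))/((-1*(-18)*(-3))) = ((3258 + 2366) + 50)/((-1*(-18)*(-3))) = (5624 + 50)/((18*(-3))) = 5674/(-54) = 5674*(-1/54) = -2837/27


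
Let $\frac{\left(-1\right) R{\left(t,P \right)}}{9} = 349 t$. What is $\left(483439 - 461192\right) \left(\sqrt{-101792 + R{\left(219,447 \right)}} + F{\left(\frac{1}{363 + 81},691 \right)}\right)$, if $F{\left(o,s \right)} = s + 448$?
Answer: $25339333 + 22247 i \sqrt{789671} \approx 2.5339 \cdot 10^{7} + 1.9769 \cdot 10^{7} i$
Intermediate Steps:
$R{\left(t,P \right)} = - 3141 t$ ($R{\left(t,P \right)} = - 9 \cdot 349 t = - 3141 t$)
$F{\left(o,s \right)} = 448 + s$
$\left(483439 - 461192\right) \left(\sqrt{-101792 + R{\left(219,447 \right)}} + F{\left(\frac{1}{363 + 81},691 \right)}\right) = \left(483439 - 461192\right) \left(\sqrt{-101792 - 687879} + \left(448 + 691\right)\right) = 22247 \left(\sqrt{-101792 - 687879} + 1139\right) = 22247 \left(\sqrt{-789671} + 1139\right) = 22247 \left(i \sqrt{789671} + 1139\right) = 22247 \left(1139 + i \sqrt{789671}\right) = 25339333 + 22247 i \sqrt{789671}$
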